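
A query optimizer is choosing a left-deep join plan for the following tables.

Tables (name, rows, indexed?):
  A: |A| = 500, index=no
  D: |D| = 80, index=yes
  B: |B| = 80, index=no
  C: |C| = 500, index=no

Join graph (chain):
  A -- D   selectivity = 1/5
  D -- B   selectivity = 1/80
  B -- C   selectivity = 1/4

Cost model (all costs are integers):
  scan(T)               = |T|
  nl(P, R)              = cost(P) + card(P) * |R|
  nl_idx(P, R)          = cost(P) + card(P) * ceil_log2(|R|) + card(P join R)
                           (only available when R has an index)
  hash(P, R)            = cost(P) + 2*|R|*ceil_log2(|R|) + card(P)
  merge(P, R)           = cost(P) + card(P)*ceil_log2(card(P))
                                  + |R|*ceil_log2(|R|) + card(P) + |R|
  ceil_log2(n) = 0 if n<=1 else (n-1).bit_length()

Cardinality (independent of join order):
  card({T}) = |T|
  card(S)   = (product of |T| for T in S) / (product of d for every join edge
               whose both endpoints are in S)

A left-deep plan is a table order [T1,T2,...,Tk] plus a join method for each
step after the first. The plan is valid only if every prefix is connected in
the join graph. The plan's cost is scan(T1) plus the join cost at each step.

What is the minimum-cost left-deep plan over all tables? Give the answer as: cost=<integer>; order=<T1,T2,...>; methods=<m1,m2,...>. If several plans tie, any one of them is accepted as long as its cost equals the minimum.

cost=23360; order=B,D,A,C; methods=nl_idx,merge,hash

Selinger DP (subsets sized 1..n):
  {A}: scan cost=500, card=500
  {D}: scan cost=80, card=80
  {B}: scan cost=80, card=80
  {C}: scan cost=500, card=500
  {AD}: card=8000; try (D,hash)→2120, (A,merge)→5720, (D,merge)→6140, (A,hash)→9160, (D,nl_idx)→12000, (A,nl)→40080 …(+1); best=2120 via (D,hash)
  {BD}: card=80; try (D,nl_idx)→720, (D,hash)→1280, (B,hash)→1280, (D,merge)→1360, (B,merge)→1360, (D,nl)→6480 …(+1); best=720 via (D,nl_idx)
  {BC}: card=10000; try (B,hash)→2120, (C,merge)→5720, (B,merge)→6140, (C,hash)→9160, (C,nl)→40080, (B,nl)→40500; best=2120 via (B,hash)
  {ABD}: card=8000; try (A,merge)→6360, (A,hash)→9800, (B,hash)→11240, (A,nl)→40720, (B,merge)→114760, (B,nl)→642120; best=6360 via (A,merge)
  {BCD}: card=10000; try (C,merge)→6360, (C,hash)→9800, (D,hash)→13240, (C,nl)→40720, (D,nl_idx)→82120, (D,merge)→152760 …(+1); best=6360 via (C,merge)
  {ABCD}: card=1000000; try (C,hash)→23360, (A,hash)→25360, (C,merge)→123360, (A,merge)→161360, (C,nl)→4006360, (A,nl)→5006360; best=23360 via (C,hash)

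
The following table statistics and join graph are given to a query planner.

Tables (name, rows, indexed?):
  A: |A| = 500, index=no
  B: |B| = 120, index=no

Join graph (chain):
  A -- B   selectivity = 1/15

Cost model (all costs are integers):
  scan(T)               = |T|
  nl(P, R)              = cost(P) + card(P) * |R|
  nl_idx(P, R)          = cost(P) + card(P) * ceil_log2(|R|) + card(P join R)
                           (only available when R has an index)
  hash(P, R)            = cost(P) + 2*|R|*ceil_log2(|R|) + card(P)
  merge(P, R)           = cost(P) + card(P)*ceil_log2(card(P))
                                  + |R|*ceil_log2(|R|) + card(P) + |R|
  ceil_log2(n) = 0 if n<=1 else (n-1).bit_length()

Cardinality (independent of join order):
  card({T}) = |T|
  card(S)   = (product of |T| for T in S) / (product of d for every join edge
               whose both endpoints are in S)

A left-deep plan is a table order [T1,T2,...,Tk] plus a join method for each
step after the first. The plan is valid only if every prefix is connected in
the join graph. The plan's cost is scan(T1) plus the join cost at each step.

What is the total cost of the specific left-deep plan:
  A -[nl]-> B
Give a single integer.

step 1: scan A: cost=500, card=500
step 2: join B via nl
    card(P join B) = 500*120/(15) = 4000
    cost = 500 + 500*120 = 60500

60500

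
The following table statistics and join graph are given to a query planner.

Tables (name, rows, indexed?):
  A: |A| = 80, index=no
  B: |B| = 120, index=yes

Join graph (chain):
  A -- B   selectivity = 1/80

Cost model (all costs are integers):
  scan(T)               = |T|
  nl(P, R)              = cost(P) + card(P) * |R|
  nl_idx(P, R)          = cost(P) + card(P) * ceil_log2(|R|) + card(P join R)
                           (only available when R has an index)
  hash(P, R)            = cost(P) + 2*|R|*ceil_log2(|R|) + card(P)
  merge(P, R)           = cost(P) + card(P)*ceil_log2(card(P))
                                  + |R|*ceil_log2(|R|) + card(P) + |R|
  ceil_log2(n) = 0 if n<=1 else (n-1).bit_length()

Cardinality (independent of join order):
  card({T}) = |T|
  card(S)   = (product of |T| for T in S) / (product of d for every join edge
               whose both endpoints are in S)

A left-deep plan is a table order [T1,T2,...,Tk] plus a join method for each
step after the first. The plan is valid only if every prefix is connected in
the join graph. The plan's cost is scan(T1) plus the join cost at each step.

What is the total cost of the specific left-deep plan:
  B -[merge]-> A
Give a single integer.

step 1: scan B: cost=120, card=120
step 2: join A via merge
    card(P join A) = 120*80/(80) = 120
    cost = 120 + 120*7 + 80*7 + 120 + 80 = 1720

1720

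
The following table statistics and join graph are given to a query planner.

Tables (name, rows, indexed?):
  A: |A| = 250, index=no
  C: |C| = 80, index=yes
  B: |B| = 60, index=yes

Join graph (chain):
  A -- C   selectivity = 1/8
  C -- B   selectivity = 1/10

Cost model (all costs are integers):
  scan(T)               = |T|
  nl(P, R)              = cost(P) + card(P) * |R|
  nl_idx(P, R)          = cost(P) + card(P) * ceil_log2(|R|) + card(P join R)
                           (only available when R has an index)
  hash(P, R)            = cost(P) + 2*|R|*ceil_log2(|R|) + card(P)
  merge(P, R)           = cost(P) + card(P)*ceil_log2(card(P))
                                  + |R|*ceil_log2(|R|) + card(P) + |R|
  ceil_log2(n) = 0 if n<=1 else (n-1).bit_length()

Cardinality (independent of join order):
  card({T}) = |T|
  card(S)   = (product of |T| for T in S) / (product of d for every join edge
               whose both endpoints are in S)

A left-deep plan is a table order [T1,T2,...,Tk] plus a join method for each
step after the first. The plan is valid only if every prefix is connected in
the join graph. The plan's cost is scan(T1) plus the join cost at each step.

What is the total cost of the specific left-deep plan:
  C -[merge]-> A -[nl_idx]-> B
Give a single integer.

step 1: scan C: cost=80, card=80
step 2: join A via merge
    card(P join A) = 80*250/(8) = 2500
    cost = 80 + 80*7 + 250*8 + 80 + 250 = 2970
step 3: join B via nl_idx
    card(P join B) = 2500*60/(10) = 15000
    cost = 2970 + 2500*6 + 15000 = 32970

32970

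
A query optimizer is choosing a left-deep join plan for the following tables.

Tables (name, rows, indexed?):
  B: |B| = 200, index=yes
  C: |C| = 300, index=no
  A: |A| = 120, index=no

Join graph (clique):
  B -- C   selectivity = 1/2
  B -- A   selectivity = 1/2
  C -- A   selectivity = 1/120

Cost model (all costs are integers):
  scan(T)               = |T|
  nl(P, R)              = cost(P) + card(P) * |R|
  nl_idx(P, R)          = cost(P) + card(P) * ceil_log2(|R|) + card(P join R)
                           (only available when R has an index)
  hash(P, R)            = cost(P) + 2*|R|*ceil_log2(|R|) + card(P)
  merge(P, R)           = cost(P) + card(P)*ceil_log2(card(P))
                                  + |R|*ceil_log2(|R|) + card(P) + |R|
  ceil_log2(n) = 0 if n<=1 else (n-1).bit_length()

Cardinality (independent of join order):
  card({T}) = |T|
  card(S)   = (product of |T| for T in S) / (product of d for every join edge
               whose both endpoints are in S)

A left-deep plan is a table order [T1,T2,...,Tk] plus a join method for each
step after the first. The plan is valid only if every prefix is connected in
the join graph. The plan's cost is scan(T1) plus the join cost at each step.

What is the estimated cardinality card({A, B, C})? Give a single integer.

15000

Tables in S: A(120), B(200), C(300)
Edges inside S: B-C(d=2), B-A(d=2), C-A(d=120)
numerator = 120 * 200 * 300 = 7200000
denominator = 2 * 2 * 120 = 480
card(S) = 7200000 / 480 = 15000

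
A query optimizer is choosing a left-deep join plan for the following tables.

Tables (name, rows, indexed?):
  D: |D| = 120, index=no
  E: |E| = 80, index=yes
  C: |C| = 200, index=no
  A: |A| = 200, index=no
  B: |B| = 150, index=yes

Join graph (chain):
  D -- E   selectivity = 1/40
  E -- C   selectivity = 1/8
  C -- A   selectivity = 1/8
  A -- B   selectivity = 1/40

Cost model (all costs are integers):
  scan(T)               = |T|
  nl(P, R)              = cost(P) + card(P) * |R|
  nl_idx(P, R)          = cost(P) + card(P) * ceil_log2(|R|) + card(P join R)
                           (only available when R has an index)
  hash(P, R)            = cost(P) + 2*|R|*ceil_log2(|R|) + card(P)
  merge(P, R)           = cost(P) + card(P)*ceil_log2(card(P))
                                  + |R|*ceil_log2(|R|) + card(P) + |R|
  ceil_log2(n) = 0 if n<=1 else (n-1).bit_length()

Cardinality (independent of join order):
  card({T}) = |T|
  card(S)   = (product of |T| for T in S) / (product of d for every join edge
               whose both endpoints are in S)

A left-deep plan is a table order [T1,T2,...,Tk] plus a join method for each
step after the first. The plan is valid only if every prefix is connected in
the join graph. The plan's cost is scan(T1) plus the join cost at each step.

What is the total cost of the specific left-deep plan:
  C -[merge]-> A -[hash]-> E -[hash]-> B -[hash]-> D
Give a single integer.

step 1: scan C: cost=200, card=200
step 2: join A via merge
    card(P join A) = 200*200/(8) = 5000
    cost = 200 + 200*8 + 200*8 + 200 + 200 = 3800
step 3: join E via hash
    card(P join E) = 5000*80/(8) = 50000
    cost = 3800 + 2*80*7 + 5000 = 9920
step 4: join B via hash
    card(P join B) = 50000*150/(40) = 187500
    cost = 9920 + 2*150*8 + 50000 = 62320
step 5: join D via hash
    card(P join D) = 187500*120/(40) = 562500
    cost = 62320 + 2*120*7 + 187500 = 251500

251500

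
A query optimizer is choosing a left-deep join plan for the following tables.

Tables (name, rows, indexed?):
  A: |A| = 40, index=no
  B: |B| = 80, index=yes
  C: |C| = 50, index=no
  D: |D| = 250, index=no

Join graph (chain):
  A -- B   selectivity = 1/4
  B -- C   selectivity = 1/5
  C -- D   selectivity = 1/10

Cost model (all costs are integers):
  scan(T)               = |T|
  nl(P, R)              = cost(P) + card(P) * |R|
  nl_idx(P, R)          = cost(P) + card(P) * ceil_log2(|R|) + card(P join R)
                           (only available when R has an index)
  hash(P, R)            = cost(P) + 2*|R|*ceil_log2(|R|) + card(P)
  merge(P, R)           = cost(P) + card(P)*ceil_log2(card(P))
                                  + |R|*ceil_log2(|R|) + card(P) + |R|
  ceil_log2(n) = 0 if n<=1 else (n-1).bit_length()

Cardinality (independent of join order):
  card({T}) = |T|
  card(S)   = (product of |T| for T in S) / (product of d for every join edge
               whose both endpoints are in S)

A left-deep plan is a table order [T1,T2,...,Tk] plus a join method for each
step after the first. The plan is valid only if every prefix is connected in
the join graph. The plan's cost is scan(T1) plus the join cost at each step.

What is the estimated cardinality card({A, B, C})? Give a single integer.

8000

Tables in S: A(40), B(80), C(50)
Edges inside S: A-B(d=4), B-C(d=5)
numerator = 40 * 80 * 50 = 160000
denominator = 4 * 5 = 20
card(S) = 160000 / 20 = 8000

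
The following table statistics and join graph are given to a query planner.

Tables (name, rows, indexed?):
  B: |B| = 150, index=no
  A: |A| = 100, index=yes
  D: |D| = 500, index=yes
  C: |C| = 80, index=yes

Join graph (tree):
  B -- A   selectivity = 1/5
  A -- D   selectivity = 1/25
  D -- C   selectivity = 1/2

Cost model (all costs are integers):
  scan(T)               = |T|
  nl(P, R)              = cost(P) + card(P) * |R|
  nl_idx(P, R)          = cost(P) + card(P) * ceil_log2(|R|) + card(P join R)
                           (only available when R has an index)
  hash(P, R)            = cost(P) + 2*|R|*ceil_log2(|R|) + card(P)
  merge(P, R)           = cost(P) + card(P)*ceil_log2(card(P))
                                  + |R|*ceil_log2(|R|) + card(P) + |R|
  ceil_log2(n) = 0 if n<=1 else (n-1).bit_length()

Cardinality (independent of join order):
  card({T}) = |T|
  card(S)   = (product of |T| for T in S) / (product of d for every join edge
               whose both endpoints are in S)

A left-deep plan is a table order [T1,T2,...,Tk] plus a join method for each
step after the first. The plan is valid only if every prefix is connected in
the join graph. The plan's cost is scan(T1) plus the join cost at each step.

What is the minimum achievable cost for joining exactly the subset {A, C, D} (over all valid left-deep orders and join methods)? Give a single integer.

Selinger DP over subsets of {A,C,D}:
  {A}: scan cost=100, card=100
  {D}: scan cost=500, card=500
  {C}: scan cost=80, card=80
  {AD}: card=2000; try (A,hash)→2400, (D,nl_idx)→3000, (D,merge)→5900, (A,nl_idx)→6000, (A,merge)→6300, (D,hash)→9200 …(+2); best=2400 via (A,hash)
  {CD}: card=20000; try (C,hash)→2120, (D,merge)→5720, (C,merge)→6140, (D,hash)→9160, (D,nl_idx)→20800, (C,nl_idx)→24000 …(+2); best=2120 via (C,hash)
  {ACD}: card=80000; try (C,hash)→5520, (A,hash)→23520, (C,merge)→27040, (C,nl_idx)→96400, (C,nl)→162400, (A,nl_idx)→222120 …(+2); best=5520 via (C,hash)

5520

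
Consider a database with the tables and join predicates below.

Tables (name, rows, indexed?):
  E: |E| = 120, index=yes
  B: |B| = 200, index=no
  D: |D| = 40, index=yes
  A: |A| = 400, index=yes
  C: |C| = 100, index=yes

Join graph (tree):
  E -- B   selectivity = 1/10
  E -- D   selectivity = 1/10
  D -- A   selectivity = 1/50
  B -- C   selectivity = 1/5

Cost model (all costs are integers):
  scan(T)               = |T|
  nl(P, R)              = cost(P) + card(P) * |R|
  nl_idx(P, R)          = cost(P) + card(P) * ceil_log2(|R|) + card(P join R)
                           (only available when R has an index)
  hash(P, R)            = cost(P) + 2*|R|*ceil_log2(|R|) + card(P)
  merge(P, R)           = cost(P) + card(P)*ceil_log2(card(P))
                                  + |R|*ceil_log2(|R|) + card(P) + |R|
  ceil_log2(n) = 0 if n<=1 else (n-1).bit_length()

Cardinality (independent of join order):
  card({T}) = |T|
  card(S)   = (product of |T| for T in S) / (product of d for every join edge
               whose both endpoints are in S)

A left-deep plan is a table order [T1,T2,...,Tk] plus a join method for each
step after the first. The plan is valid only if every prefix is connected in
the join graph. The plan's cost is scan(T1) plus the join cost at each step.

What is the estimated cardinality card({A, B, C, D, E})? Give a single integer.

1536000

Tables in S: A(400), B(200), C(100), D(40), E(120)
Edges inside S: E-B(d=10), E-D(d=10), D-A(d=50), B-C(d=5)
numerator = 400 * 200 * 100 * 40 * 120 = 38400000000
denominator = 10 * 10 * 50 * 5 = 25000
card(S) = 38400000000 / 25000 = 1536000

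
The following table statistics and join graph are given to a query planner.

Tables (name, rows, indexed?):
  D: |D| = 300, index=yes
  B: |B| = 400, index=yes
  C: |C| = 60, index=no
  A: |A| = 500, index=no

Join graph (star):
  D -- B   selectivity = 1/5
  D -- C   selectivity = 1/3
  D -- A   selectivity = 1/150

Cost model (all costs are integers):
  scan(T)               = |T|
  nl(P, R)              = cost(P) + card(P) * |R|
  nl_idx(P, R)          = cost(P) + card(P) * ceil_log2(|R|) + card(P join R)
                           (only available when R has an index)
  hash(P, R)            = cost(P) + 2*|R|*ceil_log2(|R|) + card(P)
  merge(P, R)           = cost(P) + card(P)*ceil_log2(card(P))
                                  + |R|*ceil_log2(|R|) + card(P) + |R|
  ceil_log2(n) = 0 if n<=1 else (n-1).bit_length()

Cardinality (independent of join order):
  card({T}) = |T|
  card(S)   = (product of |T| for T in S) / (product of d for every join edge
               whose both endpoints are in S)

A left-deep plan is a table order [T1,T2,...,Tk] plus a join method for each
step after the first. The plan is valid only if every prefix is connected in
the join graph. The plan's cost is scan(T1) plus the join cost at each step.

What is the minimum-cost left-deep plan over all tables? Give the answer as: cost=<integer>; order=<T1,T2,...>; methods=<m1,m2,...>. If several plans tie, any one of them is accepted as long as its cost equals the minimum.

cost=34920; order=A,D,C,B; methods=nl_idx,hash,hash

Selinger DP (subsets sized 1..n):
  {D}: scan cost=300, card=300
  {B}: scan cost=400, card=400
  {C}: scan cost=60, card=60
  {A}: scan cost=500, card=500
  {BD}: card=24000; try (D,hash)→6200, (B,merge)→7300, (D,merge)→7400, (B,hash)→7800, (B,nl_idx)→27000, (D,nl_idx)→28000 …(+2); best=6200 via (D,hash)
  {CD}: card=6000; try (C,hash)→1320, (D,merge)→3480, (C,merge)→3720, (D,hash)→5520, (D,nl_idx)→6600, (D,nl)→18060 …(+1); best=1320 via (C,hash)
  {AD}: card=1000; try (D,nl_idx)→6000, (D,hash)→6400, (A,merge)→8300, (D,merge)→8500, (A,hash)→9600, (A,nl)→150300 …(+1); best=6000 via (D,nl_idx)
  {BCD}: card=480000; try (B,hash)→14520, (C,hash)→30920, (B,merge)→89320, (C,merge)→390620, (B,nl_idx)→535320, (C,nl)→1446200 …(+1); best=14520 via (B,hash)
  {ABD}: card=80000; try (B,hash)→14200, (B,merge)→21000, (A,hash)→39200, (B,nl_idx)→95000, (A,merge)→395200, (B,nl)→406000 …(+1); best=14200 via (B,hash)
  {ACD}: card=20000; try (C,hash)→7720, (A,hash)→16320, (C,merge)→17420, (C,nl)→66000, (A,merge)→90320, (A,nl)→3001320; best=7720 via (C,hash)
  {ABCD}: card=1600000; try (B,hash)→34920, (C,hash)→94920, (B,merge)→331720, (A,hash)→503520, (C,merge)→1454620, (B,nl_idx)→1787720 …(+4); best=34920 via (B,hash)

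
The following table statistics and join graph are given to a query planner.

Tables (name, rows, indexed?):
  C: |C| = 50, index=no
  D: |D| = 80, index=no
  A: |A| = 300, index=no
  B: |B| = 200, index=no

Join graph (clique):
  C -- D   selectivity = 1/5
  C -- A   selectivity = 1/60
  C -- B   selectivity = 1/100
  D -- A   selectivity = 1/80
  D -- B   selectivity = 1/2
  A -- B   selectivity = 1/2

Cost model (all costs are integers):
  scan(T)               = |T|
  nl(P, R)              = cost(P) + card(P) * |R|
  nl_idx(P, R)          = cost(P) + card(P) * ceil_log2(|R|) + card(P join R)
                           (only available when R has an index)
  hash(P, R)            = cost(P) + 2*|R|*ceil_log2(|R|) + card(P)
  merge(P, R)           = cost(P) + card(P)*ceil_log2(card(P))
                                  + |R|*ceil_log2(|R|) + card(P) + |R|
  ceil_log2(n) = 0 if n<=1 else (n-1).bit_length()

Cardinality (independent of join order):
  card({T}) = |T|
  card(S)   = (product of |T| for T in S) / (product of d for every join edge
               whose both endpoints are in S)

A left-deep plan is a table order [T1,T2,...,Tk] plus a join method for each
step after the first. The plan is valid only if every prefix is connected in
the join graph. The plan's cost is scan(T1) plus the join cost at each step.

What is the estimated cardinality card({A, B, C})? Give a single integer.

250

Tables in S: A(300), B(200), C(50)
Edges inside S: C-A(d=60), C-B(d=100), A-B(d=2)
numerator = 300 * 200 * 50 = 3000000
denominator = 60 * 100 * 2 = 12000
card(S) = 3000000 / 12000 = 250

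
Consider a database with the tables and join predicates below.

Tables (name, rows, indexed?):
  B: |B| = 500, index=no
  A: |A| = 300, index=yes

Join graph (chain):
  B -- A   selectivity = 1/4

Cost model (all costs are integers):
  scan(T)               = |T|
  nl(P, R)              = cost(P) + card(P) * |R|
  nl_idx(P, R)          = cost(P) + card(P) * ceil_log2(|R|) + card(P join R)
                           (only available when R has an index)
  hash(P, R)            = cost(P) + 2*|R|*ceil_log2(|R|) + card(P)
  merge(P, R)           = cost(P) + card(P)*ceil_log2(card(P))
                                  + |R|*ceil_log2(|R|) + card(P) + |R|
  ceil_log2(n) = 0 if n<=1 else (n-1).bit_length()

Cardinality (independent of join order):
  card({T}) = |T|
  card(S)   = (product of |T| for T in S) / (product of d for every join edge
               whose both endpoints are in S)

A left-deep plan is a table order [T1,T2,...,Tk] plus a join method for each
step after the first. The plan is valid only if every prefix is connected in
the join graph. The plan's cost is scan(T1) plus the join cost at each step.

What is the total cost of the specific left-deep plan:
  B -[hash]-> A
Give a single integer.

step 1: scan B: cost=500, card=500
step 2: join A via hash
    card(P join A) = 500*300/(4) = 37500
    cost = 500 + 2*300*9 + 500 = 6400

6400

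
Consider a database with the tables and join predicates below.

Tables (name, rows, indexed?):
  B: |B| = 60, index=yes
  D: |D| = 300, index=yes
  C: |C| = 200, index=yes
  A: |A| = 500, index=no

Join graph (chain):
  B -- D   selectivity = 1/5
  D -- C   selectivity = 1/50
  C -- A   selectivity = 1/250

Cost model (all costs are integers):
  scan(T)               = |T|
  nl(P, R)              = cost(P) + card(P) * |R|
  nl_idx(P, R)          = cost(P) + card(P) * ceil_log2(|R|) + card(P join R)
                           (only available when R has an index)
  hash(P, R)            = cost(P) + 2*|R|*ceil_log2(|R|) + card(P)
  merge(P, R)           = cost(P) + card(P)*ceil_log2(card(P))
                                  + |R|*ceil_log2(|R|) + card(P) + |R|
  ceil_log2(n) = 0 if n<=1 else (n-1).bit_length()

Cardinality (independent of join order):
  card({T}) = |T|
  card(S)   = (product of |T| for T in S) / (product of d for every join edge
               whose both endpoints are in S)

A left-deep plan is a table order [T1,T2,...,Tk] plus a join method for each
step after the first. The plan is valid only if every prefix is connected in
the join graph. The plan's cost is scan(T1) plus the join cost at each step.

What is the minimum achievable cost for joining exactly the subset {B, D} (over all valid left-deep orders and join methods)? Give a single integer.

Selinger DP over subsets of {B,D}:
  {B}: scan cost=60, card=60
  {D}: scan cost=300, card=300
  {BD}: card=3600; try (B,hash)→1320, (D,merge)→3480, (B,merge)→3720, (D,nl_idx)→4200, (D,hash)→5520, (B,nl_idx)→5700 …(+2); best=1320 via (B,hash)

1320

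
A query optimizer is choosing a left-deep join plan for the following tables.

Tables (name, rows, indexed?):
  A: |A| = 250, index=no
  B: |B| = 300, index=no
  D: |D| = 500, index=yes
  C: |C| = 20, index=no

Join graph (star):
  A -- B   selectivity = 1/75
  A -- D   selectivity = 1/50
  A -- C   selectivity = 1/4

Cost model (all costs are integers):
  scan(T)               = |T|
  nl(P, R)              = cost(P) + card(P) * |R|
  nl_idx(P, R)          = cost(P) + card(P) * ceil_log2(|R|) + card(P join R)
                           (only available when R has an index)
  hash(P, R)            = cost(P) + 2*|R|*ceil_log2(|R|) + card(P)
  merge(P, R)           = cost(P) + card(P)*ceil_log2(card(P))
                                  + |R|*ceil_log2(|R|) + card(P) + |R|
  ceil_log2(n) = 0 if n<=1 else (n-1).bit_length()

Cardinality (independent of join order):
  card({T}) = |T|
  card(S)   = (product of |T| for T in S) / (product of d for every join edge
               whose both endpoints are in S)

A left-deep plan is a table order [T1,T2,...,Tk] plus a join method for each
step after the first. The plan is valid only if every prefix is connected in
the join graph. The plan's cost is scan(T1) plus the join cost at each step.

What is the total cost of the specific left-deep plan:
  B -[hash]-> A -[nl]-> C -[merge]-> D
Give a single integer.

99600

step 1: scan B: cost=300, card=300
step 2: join A via hash
    card(P join A) = 300*250/(75) = 1000
    cost = 300 + 2*250*8 + 300 = 4600
step 3: join C via nl
    card(P join C) = 1000*20/(4) = 5000
    cost = 4600 + 1000*20 = 24600
step 4: join D via merge
    card(P join D) = 5000*500/(50) = 50000
    cost = 24600 + 5000*13 + 500*9 + 5000 + 500 = 99600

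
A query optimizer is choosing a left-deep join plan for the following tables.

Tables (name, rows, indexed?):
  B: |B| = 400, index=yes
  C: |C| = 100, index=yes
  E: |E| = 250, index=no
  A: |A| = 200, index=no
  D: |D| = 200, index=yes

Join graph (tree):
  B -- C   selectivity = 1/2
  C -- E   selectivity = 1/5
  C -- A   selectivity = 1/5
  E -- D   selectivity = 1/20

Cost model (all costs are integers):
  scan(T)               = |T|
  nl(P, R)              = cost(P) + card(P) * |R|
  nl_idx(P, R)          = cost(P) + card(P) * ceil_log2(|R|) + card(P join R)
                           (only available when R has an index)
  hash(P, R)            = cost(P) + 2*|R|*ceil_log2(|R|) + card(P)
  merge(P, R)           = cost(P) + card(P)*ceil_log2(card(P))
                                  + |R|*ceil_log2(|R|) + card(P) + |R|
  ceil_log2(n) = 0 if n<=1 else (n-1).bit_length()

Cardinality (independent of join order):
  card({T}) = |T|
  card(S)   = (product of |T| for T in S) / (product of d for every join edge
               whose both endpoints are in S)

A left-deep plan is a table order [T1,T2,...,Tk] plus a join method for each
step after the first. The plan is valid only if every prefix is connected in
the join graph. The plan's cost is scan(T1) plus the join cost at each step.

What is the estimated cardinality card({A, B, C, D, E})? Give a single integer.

Tables in S: A(200), B(400), C(100), D(200), E(250)
Edges inside S: B-C(d=2), C-E(d=5), C-A(d=5), E-D(d=20)
numerator = 200 * 400 * 100 * 200 * 250 = 400000000000
denominator = 2 * 5 * 5 * 20 = 1000
card(S) = 400000000000 / 1000 = 400000000

400000000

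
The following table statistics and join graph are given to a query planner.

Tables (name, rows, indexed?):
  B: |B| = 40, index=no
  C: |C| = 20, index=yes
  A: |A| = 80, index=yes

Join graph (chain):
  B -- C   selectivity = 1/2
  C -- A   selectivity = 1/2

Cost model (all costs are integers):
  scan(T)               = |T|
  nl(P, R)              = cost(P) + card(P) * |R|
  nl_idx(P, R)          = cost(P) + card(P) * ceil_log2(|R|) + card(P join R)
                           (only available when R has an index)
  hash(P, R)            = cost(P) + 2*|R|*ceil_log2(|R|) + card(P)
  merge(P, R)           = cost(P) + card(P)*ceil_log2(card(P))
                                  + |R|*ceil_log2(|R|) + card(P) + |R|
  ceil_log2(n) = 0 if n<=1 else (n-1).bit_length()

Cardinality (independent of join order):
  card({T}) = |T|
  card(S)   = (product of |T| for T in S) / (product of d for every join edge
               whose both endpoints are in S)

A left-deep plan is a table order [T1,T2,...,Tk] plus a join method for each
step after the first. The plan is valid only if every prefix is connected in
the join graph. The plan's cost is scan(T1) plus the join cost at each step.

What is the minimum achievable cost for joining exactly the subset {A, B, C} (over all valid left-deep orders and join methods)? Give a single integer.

Selinger DP over subsets of {A,B,C}:
  {B}: scan cost=40, card=40
  {C}: scan cost=20, card=20
  {A}: scan cost=80, card=80
  {BC}: card=400; try (C,hash)→280, (B,merge)→420, (C,merge)→440, (B,hash)→520, (C,nl_idx)→640, (B,nl)→820 …(+1); best=280 via (C,hash)
  {AC}: card=800; try (C,hash)→360, (A,merge)→780, (C,merge)→840, (A,nl_idx)→960, (A,hash)→1160, (C,nl_idx)→1280 …(+2); best=360 via (C,hash)
  {ABC}: card=16000; try (B,hash)→1640, (A,hash)→1800, (A,merge)→4920, (B,merge)→9440, (A,nl_idx)→19080, (A,nl)→32280 …(+1); best=1640 via (B,hash)

1640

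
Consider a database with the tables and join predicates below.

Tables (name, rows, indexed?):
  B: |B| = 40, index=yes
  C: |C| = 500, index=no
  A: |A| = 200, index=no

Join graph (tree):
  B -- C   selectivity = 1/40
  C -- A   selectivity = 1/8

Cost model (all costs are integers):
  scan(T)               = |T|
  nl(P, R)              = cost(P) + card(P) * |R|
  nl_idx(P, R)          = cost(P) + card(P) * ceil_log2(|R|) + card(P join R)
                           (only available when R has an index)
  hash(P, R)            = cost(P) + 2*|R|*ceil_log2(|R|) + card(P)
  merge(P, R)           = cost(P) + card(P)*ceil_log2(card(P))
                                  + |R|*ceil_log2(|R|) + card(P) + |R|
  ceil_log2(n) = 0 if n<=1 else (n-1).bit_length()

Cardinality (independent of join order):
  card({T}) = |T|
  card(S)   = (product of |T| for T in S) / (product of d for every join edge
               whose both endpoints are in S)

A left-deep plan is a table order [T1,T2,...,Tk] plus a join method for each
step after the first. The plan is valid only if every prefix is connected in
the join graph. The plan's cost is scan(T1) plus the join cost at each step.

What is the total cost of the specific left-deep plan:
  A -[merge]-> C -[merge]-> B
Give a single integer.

step 1: scan A: cost=200, card=200
step 2: join C via merge
    card(P join C) = 200*500/(8) = 12500
    cost = 200 + 200*8 + 500*9 + 200 + 500 = 7000
step 3: join B via merge
    card(P join B) = 12500*40/(40) = 12500
    cost = 7000 + 12500*14 + 40*6 + 12500 + 40 = 194780

194780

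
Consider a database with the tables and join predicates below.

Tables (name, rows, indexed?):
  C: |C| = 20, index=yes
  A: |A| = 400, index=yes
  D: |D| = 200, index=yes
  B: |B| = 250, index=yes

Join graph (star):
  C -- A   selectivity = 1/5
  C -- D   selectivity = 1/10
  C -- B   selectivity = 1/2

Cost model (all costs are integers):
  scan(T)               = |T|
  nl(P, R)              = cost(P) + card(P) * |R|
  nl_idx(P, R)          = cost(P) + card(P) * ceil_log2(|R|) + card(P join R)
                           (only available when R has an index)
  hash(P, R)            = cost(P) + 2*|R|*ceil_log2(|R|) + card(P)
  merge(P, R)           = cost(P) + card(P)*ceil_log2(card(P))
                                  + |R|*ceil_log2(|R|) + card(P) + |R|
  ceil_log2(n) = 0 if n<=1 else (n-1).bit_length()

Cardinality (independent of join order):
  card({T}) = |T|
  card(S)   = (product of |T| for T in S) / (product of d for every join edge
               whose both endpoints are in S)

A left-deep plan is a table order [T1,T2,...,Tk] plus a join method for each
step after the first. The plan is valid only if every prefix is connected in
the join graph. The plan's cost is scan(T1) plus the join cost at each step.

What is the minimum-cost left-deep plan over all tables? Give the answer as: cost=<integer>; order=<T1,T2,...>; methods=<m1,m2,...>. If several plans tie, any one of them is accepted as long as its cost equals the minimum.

Selinger DP (subsets sized 1..n):
  {C}: scan cost=20, card=20
  {A}: scan cost=400, card=400
  {D}: scan cost=200, card=200
  {B}: scan cost=250, card=250
  {AC}: card=1600; try (C,hash)→1000, (A,nl_idx)→1800, (C,nl_idx)→4000, (A,merge)→4140, (C,merge)→4520, (A,hash)→7240 …(+2); best=1000 via (C,hash)
  {CD}: card=400; try (D,nl_idx)→580, (C,hash)→600, (C,nl_idx)→1600, (D,merge)→1940, (C,merge)→2120, (D,hash)→3240 …(+2); best=580 via (D,nl_idx)
  {BC}: card=2500; try (C,hash)→700, (B,merge)→2390, (C,merge)→2620, (B,nl_idx)→2680, (C,nl_idx)→4000, (B,hash)→4040 …(+2); best=700 via (C,hash)
  {ACD}: card=32000; try (D,hash)→5800, (A,hash)→8180, (A,merge)→8580, (D,merge)→22000, (A,nl_idx)→36180, (D,nl_idx)→45800 …(+2); best=5800 via (D,hash)
  {ABC}: card=200000; try (B,hash)→6600, (A,hash)→10400, (B,merge)→22450, (A,merge)→37200, (B,nl_idx)→213800, (A,nl_idx)→223200 …(+2); best=6600 via (B,hash)
  {BCD}: card=50000; try (B,hash)→4980, (D,hash)→6400, (B,merge)→6830, (D,merge)→35000, (B,nl_idx)→53780, (D,nl_idx)→70700 …(+2); best=4980 via (B,hash)
  {ABCD}: card=4000000; try (B,hash)→41800, (A,hash)→62180, (D,hash)→209800, (B,merge)→520050, (A,merge)→858980, (D,merge)→3808400 …(+6); best=41800 via (B,hash)

cost=41800; order=A,C,D,B; methods=hash,hash,hash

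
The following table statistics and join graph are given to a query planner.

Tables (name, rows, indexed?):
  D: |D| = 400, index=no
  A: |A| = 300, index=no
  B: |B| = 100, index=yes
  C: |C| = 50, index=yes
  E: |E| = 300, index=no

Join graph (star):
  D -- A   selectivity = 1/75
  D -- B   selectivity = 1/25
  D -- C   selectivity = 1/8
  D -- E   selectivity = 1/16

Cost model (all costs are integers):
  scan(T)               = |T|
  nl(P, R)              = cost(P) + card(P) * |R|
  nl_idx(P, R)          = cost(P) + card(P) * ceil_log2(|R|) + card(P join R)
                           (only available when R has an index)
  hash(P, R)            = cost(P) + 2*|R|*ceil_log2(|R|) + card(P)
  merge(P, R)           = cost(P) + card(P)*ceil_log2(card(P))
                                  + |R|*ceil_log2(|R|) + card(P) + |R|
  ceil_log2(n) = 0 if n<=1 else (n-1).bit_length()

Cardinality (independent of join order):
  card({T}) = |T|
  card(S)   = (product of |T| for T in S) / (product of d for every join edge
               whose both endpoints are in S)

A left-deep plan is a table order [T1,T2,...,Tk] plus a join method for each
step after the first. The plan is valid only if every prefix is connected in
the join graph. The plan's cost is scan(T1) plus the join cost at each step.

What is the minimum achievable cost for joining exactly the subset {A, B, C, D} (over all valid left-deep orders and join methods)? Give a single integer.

16200

Selinger DP over subsets of {A,B,C,D}:
  {D}: scan cost=400, card=400
  {A}: scan cost=300, card=300
  {B}: scan cost=100, card=100
  {C}: scan cost=50, card=50
  {AD}: card=1600; try (A,hash)→6200, (D,merge)→7300, (A,merge)→7400, (D,hash)→7800, (D,nl)→120300, (A,nl)→120400; best=6200 via (A,hash)
  {BD}: card=1600; try (B,hash)→2200, (B,nl_idx)→4800, (D,merge)→4900, (B,merge)→5200, (D,hash)→7400, (D,nl)→40100 …(+1); best=2200 via (B,hash)
  {CD}: card=2500; try (C,hash)→1400, (D,merge)→4400, (C,merge)→4750, (C,nl_idx)→5300, (D,hash)→7300, (D,nl)→20050 …(+1); best=1400 via (C,hash)
  {ABD}: card=6400; try (B,hash)→9200, (A,hash)→9200, (B,nl_idx)→23800, (A,merge)→24400, (B,merge)→26200, (B,nl)→166200 …(+1); best=9200 via (B,hash)
  {ACD}: card=10000; try (C,hash)→8400, (A,hash)→9300, (C,merge)→25750, (C,nl_idx)→25800, (A,merge)→36900, (C,nl)→86200 …(+1); best=8400 via (C,hash)
  {BCD}: card=10000; try (C,hash)→4400, (B,hash)→5300, (C,merge)→21750, (C,nl_idx)→21800, (B,nl_idx)→28900, (B,merge)→34700 …(+2); best=4400 via (C,hash)
  {ABCD}: card=40000; try (C,hash)→16200, (B,hash)→19800, (A,hash)→19800, (C,nl_idx)→87600, (C,merge)→99150, (B,nl_idx)→118400 …(+5); best=16200 via (C,hash)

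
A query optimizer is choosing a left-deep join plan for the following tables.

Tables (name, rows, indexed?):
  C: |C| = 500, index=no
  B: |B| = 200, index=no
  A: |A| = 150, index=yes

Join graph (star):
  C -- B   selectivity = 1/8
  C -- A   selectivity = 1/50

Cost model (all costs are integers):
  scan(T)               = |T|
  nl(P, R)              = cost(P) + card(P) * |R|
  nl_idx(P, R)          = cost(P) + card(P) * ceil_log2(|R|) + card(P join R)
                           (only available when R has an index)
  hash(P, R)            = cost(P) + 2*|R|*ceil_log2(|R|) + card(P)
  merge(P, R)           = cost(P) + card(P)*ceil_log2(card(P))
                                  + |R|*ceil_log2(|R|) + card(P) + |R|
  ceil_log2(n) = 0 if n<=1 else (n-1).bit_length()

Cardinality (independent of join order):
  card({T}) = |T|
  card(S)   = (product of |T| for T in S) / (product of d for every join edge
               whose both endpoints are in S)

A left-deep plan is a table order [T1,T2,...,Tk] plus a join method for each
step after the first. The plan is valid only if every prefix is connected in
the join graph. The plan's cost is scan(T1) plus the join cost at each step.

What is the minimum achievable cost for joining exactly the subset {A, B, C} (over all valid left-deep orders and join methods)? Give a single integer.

Selinger DP over subsets of {A,B,C}:
  {C}: scan cost=500, card=500
  {B}: scan cost=200, card=200
  {A}: scan cost=150, card=150
  {BC}: card=12500; try (B,hash)→4200, (C,merge)→7000, (B,merge)→7300, (C,hash)→9400, (C,nl)→100200, (B,nl)→100500; best=4200 via (B,hash)
  {AC}: card=1500; try (A,hash)→3400, (A,nl_idx)→6000, (C,merge)→6500, (A,merge)→6850, (C,hash)→9300, (C,nl)→75150 …(+1); best=3400 via (A,hash)
  {ABC}: card=37500; try (B,hash)→8100, (A,hash)→19100, (B,merge)→23200, (A,nl_idx)→141700, (A,merge)→193050, (B,nl)→303400 …(+1); best=8100 via (B,hash)

8100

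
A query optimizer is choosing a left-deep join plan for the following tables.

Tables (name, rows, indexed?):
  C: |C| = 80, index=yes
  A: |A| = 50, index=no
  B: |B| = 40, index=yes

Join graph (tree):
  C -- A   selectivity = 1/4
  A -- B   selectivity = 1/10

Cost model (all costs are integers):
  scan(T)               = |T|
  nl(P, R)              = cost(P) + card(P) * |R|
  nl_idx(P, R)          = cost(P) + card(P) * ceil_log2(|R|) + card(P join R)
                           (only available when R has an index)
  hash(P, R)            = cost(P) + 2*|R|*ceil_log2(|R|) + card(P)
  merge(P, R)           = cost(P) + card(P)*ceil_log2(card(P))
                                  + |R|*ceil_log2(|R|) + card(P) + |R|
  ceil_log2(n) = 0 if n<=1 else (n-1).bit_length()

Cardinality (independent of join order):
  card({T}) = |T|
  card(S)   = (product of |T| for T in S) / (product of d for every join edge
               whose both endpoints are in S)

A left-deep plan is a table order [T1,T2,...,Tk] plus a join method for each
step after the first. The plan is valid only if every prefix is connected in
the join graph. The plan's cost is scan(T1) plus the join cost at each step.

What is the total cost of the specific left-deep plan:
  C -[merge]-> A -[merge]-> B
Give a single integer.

step 1: scan C: cost=80, card=80
step 2: join A via merge
    card(P join A) = 80*50/(4) = 1000
    cost = 80 + 80*7 + 50*6 + 80 + 50 = 1070
step 3: join B via merge
    card(P join B) = 1000*40/(10) = 4000
    cost = 1070 + 1000*10 + 40*6 + 1000 + 40 = 12350

12350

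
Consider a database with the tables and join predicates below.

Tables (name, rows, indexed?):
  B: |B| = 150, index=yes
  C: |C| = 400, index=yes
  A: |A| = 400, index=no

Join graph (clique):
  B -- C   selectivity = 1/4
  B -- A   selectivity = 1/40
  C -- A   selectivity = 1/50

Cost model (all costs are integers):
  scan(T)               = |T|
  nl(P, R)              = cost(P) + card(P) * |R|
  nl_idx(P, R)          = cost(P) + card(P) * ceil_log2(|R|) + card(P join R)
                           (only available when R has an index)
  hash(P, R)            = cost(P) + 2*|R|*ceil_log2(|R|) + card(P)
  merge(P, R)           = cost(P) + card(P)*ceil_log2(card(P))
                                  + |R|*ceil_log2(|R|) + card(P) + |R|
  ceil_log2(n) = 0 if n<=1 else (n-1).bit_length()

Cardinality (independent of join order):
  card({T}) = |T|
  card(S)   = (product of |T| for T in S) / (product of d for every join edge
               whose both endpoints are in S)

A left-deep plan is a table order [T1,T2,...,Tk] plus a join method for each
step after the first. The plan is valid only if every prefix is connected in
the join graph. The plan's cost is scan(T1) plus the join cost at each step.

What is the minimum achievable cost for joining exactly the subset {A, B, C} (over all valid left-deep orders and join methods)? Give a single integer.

11900

Selinger DP over subsets of {A,B,C}:
  {B}: scan cost=150, card=150
  {C}: scan cost=400, card=400
  {A}: scan cost=400, card=400
  {BC}: card=15000; try (B,hash)→3200, (C,merge)→5500, (B,merge)→5750, (C,hash)→7500, (C,nl_idx)→16500, (B,nl_idx)→18600 …(+2); best=3200 via (B,hash)
  {AB}: card=1500; try (B,hash)→3200, (B,nl_idx)→5100, (A,merge)→5500, (B,merge)→5750, (A,hash)→7500, (A,nl)→60150 …(+1); best=3200 via (B,hash)
  {AC}: card=3200; try (C,nl_idx)→7200, (C,hash)→8000, (A,hash)→8000, (C,merge)→8400, (A,merge)→8400, (C,nl)→160400 …(+1); best=7200 via (C,nl_idx)
  {ABC}: card=3000; try (C,hash)→11900, (B,hash)→12800, (C,nl_idx)→19700, (C,merge)→25200, (A,hash)→25400, (B,nl_idx)→35800 …(+5); best=11900 via (C,hash)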